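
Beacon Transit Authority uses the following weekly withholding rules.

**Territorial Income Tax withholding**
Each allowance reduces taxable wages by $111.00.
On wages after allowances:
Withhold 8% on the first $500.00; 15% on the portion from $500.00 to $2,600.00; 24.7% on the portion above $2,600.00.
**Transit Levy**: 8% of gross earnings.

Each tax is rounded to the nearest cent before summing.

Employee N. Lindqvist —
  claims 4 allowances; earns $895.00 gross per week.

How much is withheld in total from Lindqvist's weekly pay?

Territorial Income Tax: taxable = $895.00 − 4×$111.00 = $451.00
  8% × $451.00 = $36.08
Transit Levy: 8% × $895.00 = $71.60
Total: $36.08 + $71.60 = $107.68

$107.68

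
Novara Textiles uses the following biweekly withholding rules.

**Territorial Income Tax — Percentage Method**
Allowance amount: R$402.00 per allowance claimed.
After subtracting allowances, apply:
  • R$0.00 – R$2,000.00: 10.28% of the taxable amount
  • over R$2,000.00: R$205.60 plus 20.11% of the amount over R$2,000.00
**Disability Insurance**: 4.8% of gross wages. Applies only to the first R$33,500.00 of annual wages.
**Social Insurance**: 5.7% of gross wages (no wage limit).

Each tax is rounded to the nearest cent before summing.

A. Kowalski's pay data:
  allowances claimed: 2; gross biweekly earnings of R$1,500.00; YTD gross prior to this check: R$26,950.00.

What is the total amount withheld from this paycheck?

R$229.05

Territorial Income Tax: taxable = R$1,500.00 − 2×R$402.00 = R$696.00
  10.28% × R$696.00 = R$71.55
Disability Insurance: 4.8% × R$1,500.00 = R$72.00
Social Insurance: 5.7% × R$1,500.00 = R$85.50
Total: R$71.55 + R$72.00 + R$85.50 = R$229.05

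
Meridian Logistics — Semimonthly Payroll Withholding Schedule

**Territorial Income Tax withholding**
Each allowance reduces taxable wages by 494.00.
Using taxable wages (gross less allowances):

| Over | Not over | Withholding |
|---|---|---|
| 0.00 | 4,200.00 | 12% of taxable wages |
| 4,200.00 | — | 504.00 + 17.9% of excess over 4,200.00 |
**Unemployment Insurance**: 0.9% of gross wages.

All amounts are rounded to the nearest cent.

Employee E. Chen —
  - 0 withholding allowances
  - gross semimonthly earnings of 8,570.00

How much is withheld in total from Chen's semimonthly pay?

Territorial Income Tax: taxable = 8,570.00
  504.00 + 17.9% × (8,570.00 − 4,200.00) = 504.00 + 17.9% × 4,370.00 = 1,286.23
Unemployment Insurance: 0.9% × 8,570.00 = 77.13
Total: 1,286.23 + 77.13 = 1,363.36

1,363.36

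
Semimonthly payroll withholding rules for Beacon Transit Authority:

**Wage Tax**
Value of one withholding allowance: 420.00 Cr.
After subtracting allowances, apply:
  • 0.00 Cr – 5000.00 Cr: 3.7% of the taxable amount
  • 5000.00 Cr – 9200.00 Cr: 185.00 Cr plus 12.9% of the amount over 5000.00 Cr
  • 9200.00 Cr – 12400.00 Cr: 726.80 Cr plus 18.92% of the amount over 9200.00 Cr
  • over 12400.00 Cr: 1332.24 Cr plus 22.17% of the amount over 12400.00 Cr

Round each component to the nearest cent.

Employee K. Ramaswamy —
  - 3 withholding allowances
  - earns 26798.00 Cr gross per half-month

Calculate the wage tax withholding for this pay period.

Wage Tax: taxable = 26798.00 Cr − 3×420.00 Cr = 25538.00 Cr
  1332.24 Cr + 22.17% × (25538.00 Cr − 12400.00 Cr) = 1332.24 Cr + 22.17% × 13138.00 Cr = 4244.93 Cr

4244.93 Cr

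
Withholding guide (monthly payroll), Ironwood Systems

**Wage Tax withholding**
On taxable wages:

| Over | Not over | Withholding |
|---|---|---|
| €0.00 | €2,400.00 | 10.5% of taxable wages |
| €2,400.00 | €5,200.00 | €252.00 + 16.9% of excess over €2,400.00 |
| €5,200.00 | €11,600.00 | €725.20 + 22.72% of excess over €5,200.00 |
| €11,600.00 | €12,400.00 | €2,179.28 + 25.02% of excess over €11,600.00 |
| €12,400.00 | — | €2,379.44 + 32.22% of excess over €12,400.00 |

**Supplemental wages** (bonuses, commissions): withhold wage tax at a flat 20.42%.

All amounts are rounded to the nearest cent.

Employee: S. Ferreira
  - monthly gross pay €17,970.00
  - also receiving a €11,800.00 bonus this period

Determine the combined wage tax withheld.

Wage Tax: taxable = €17,970.00
  €2,379.44 + 32.22% × (€17,970.00 − €12,400.00) = €2,379.44 + 32.22% × €5,570.00 = €4,174.09
Supplemental (20.42% flat on bonus): 20.42% × €11,800.00 = €2,409.56
Total wage tax: €4,174.09 + €2,409.56 = €6,583.65

€6,583.65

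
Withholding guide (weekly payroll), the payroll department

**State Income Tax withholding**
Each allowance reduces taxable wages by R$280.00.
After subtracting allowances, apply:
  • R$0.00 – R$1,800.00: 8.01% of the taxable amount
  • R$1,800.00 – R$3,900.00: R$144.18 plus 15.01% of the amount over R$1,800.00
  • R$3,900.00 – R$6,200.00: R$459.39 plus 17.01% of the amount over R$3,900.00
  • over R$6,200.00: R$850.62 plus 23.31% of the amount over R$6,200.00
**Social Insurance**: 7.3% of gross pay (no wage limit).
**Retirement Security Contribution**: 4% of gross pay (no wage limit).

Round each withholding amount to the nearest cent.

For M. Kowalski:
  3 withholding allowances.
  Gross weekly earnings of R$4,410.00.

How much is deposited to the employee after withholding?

R$3,501.81

State Income Tax: taxable = R$4,410.00 − 3×R$280.00 = R$3,570.00
  R$144.18 + 15.01% × (R$3,570.00 − R$1,800.00) = R$144.18 + 15.01% × R$1,770.00 = R$409.86
Social Insurance: 7.3% × R$4,410.00 = R$321.93
Retirement Security Contribution: 4% × R$4,410.00 = R$176.40
Total withheld: R$409.86 + R$321.93 + R$176.40 = R$908.19
Net pay: R$4,410.00 − R$908.19 = R$3,501.81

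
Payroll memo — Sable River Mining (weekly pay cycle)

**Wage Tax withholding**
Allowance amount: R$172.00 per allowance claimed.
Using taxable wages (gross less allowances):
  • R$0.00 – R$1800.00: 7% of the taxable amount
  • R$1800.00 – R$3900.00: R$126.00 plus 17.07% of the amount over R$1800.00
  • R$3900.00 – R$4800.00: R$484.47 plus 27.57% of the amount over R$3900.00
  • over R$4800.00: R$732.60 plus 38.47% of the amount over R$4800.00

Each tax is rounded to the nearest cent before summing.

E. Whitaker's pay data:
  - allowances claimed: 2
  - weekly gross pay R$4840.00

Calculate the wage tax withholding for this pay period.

R$648.79

Wage Tax: taxable = R$4840.00 − 2×R$172.00 = R$4496.00
  R$484.47 + 27.57% × (R$4496.00 − R$3900.00) = R$484.47 + 27.57% × R$596.00 = R$648.79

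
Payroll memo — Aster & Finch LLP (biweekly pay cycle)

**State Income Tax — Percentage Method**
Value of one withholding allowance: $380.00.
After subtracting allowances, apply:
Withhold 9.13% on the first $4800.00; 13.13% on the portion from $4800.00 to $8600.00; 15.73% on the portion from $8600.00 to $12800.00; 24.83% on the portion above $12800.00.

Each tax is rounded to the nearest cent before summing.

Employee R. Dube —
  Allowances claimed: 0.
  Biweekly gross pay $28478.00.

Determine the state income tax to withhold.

$5490.69

State Income Tax: taxable = $28478.00
  $1597.84 + 24.83% × ($28478.00 − $12800.00) = $1597.84 + 24.83% × $15678.00 = $5490.69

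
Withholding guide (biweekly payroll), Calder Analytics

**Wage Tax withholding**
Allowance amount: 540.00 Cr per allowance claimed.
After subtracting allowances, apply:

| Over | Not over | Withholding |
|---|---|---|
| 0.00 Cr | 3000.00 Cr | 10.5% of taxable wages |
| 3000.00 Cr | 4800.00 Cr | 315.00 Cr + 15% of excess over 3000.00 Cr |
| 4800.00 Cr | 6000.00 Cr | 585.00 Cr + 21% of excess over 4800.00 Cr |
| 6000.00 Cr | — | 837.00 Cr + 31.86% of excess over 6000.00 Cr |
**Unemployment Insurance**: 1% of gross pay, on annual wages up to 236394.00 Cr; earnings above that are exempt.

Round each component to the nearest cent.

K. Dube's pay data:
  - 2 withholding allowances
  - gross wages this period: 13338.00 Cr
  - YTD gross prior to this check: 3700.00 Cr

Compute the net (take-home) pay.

Wage Tax: taxable = 13338.00 Cr − 2×540.00 Cr = 12258.00 Cr
  837.00 Cr + 31.86% × (12258.00 Cr − 6000.00 Cr) = 837.00 Cr + 31.86% × 6258.00 Cr = 2830.80 Cr
Unemployment Insurance: 1% × 13338.00 Cr = 133.38 Cr
Total withheld: 2830.80 Cr + 133.38 Cr = 2964.18 Cr
Net pay: 13338.00 Cr − 2964.18 Cr = 10373.82 Cr

10373.82 Cr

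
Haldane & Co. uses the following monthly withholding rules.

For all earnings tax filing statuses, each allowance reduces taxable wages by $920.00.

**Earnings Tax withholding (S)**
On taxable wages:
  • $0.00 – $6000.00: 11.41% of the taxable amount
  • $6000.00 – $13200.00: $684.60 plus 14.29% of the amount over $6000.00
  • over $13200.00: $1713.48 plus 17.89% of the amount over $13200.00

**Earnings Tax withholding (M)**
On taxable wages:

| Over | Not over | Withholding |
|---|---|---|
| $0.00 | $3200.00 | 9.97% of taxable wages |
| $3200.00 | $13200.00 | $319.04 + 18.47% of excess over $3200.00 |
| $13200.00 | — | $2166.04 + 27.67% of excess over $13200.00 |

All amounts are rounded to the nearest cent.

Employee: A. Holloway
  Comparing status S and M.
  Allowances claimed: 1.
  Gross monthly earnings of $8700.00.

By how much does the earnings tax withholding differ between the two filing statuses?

Earnings Tax (S): taxable = $8700.00 − 1×$920.00 = $7780.00
  $684.60 + 14.29% × ($7780.00 − $6000.00) = $684.60 + 14.29% × $1780.00 = $938.96
Earnings Tax (M): taxable = $8700.00 − 1×$920.00 = $7780.00
  $319.04 + 18.47% × ($7780.00 − $3200.00) = $319.04 + 18.47% × $4580.00 = $1164.97
Difference: |$938.96 − $1164.97| = $226.01 (higher under M)

$226.01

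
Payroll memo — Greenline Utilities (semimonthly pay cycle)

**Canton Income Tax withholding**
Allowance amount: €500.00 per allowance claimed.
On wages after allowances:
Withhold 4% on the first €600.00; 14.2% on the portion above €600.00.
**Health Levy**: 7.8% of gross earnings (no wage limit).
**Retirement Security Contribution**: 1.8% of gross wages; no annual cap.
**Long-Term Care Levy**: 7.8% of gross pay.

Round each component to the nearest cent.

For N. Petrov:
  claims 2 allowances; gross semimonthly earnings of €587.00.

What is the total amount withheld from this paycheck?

Canton Income Tax: taxable = €587.00 − 2×€500.00 = €-413.00
  Taxable ≤ 0 → €0.00
Health Levy: 7.8% × €587.00 = €45.79
Retirement Security Contribution: 1.8% × €587.00 = €10.57
Long-Term Care Levy: 7.8% × €587.00 = €45.79
Total: €0.00 + €45.79 + €10.57 + €45.79 = €102.15

€102.15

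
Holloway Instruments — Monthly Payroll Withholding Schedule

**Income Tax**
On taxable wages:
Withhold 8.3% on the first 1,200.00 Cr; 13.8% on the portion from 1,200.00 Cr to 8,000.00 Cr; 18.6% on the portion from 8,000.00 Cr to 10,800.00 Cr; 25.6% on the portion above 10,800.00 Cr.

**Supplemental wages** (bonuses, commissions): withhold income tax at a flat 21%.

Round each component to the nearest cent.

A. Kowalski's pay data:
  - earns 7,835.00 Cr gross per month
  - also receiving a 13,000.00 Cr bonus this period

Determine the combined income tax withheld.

Income Tax: taxable = 7,835.00 Cr
  99.60 Cr + 13.8% × (7,835.00 Cr − 1,200.00 Cr) = 99.60 Cr + 13.8% × 6,635.00 Cr = 1,015.23 Cr
Supplemental (21% flat on bonus): 21% × 13,000.00 Cr = 2,730.00 Cr
Total income tax: 1,015.23 Cr + 2,730.00 Cr = 3,745.23 Cr

3,745.23 Cr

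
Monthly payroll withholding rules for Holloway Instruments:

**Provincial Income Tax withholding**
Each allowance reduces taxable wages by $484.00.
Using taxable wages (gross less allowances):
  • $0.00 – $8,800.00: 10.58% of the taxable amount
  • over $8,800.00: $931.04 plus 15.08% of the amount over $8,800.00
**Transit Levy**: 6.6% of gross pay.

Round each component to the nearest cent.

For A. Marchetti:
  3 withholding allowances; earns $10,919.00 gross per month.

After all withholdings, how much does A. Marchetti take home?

Provincial Income Tax: taxable = $10,919.00 − 3×$484.00 = $9,467.00
  $931.04 + 15.08% × ($9,467.00 − $8,800.00) = $931.04 + 15.08% × $667.00 = $1,031.62
Transit Levy: 6.6% × $10,919.00 = $720.65
Total withheld: $1,031.62 + $720.65 = $1,752.27
Net pay: $10,919.00 − $1,752.27 = $9,166.73

$9,166.73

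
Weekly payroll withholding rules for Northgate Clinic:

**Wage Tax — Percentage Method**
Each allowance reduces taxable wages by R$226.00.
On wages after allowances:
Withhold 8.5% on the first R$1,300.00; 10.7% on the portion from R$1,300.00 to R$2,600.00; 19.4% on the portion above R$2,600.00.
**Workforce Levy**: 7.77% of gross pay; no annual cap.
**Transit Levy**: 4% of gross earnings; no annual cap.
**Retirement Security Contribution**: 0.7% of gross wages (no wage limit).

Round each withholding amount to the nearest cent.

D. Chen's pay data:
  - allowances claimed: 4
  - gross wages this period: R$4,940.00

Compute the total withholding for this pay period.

R$1,144.20

Wage Tax: taxable = R$4,940.00 − 4×R$226.00 = R$4,036.00
  R$249.60 + 19.4% × (R$4,036.00 − R$2,600.00) = R$249.60 + 19.4% × R$1,436.00 = R$528.18
Workforce Levy: 7.77% × R$4,940.00 = R$383.84
Transit Levy: 4% × R$4,940.00 = R$197.60
Retirement Security Contribution: 0.7% × R$4,940.00 = R$34.58
Total: R$528.18 + R$383.84 + R$197.60 + R$34.58 = R$1,144.20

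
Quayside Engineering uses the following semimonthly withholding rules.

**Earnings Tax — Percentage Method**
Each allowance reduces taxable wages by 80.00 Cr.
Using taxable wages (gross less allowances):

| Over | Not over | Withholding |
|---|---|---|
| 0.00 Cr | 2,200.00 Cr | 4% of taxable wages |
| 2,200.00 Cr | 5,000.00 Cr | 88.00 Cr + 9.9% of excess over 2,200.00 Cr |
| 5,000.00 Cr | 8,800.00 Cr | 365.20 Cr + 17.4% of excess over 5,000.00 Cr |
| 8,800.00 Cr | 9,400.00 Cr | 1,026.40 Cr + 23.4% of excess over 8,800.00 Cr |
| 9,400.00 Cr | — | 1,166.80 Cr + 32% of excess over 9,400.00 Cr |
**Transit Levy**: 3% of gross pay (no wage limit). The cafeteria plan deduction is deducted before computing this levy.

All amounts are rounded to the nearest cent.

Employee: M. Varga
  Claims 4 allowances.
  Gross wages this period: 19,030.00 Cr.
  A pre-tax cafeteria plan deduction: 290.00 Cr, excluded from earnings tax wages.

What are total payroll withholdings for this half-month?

Earnings Tax: taxable = 19,030.00 Cr − 290.00 Cr − 4×80.00 Cr = 18,420.00 Cr
  1,166.80 Cr + 32% × (18,420.00 Cr − 9,400.00 Cr) = 1,166.80 Cr + 32% × 9,020.00 Cr = 4,053.20 Cr
Transit Levy: 3% × 18,740.00 Cr = 562.20 Cr
Total: 4,053.20 Cr + 562.20 Cr = 4,615.40 Cr

4,615.40 Cr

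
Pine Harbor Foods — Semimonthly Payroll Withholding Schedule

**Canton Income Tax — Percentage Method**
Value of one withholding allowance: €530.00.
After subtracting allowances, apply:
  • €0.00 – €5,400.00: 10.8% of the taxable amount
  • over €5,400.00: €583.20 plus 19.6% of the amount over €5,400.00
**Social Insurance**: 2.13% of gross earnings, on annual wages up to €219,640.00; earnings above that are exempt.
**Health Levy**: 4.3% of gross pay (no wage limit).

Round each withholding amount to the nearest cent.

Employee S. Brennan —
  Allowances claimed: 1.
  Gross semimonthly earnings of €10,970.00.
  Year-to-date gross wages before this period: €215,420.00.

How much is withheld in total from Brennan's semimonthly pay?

Canton Income Tax: taxable = €10,970.00 − 1×€530.00 = €10,440.00
  €583.20 + 19.6% × (€10,440.00 − €5,400.00) = €583.20 + 19.6% × €5,040.00 = €1,571.04
Social Insurance: cap €219,640.00 − YTD €215,420.00 = €4,220.00 subject; 2.13% × €4,220.00 = €89.89
Health Levy: 4.3% × €10,970.00 = €471.71
Total: €1,571.04 + €89.89 + €471.71 = €2,132.64

€2,132.64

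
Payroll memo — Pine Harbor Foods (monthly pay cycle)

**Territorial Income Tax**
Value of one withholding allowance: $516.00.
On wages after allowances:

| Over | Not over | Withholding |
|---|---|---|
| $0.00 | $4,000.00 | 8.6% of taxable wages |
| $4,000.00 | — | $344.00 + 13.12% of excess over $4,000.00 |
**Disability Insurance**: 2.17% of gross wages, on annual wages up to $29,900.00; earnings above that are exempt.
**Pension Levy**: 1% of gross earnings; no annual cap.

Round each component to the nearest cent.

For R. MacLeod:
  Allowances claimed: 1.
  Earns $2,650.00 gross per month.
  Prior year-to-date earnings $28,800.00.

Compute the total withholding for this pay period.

Territorial Income Tax: taxable = $2,650.00 − 1×$516.00 = $2,134.00
  8.6% × $2,134.00 = $183.52
Disability Insurance: cap $29,900.00 − YTD $28,800.00 = $1,100.00 subject; 2.17% × $1,100.00 = $23.87
Pension Levy: 1% × $2,650.00 = $26.50
Total: $183.52 + $23.87 + $26.50 = $233.89

$233.89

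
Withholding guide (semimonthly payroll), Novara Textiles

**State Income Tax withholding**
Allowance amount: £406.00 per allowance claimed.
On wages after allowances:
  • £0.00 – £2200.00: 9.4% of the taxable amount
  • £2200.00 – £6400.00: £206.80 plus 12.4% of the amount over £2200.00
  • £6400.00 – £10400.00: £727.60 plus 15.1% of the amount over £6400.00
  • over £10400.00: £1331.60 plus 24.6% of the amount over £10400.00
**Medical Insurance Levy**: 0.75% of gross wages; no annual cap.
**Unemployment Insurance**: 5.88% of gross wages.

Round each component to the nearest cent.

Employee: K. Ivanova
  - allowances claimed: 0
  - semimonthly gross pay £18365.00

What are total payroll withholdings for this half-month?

State Income Tax: taxable = £18365.00
  £1331.60 + 24.6% × (£18365.00 − £10400.00) = £1331.60 + 24.6% × £7965.00 = £3290.99
Medical Insurance Levy: 0.75% × £18365.00 = £137.74
Unemployment Insurance: 5.88% × £18365.00 = £1079.86
Total: £3290.99 + £137.74 + £1079.86 = £4508.59

£4508.59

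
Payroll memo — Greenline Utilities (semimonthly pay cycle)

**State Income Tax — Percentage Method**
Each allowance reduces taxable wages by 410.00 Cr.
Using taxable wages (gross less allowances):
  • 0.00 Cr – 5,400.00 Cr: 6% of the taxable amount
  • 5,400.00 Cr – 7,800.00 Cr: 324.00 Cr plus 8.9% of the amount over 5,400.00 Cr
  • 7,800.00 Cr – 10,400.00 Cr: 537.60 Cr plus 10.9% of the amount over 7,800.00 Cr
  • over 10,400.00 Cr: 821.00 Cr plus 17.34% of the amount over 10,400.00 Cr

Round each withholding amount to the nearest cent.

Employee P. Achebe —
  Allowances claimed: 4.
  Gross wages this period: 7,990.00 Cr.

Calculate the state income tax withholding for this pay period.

State Income Tax: taxable = 7,990.00 Cr − 4×410.00 Cr = 6,350.00 Cr
  324.00 Cr + 8.9% × (6,350.00 Cr − 5,400.00 Cr) = 324.00 Cr + 8.9% × 950.00 Cr = 408.55 Cr

408.55 Cr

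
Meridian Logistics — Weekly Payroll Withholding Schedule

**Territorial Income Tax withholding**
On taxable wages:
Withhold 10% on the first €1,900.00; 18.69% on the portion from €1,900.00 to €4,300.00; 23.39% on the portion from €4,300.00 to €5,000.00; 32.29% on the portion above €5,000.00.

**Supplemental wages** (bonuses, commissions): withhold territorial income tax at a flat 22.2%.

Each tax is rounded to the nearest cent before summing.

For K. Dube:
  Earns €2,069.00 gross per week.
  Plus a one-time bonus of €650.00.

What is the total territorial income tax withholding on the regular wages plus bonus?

€365.89

Territorial Income Tax: taxable = €2,069.00
  €190.00 + 18.69% × (€2,069.00 − €1,900.00) = €190.00 + 18.69% × €169.00 = €221.59
Supplemental (22.2% flat on bonus): 22.2% × €650.00 = €144.30
Total territorial income tax: €221.59 + €144.30 = €365.89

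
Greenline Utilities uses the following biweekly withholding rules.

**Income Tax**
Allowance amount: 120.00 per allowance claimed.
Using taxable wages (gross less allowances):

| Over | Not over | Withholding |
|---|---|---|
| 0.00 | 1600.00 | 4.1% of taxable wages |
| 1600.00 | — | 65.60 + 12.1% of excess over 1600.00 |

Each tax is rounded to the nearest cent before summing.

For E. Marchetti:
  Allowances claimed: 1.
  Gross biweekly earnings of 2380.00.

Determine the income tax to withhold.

Income Tax: taxable = 2380.00 − 1×120.00 = 2260.00
  65.60 + 12.1% × (2260.00 − 1600.00) = 65.60 + 12.1% × 660.00 = 145.46

145.46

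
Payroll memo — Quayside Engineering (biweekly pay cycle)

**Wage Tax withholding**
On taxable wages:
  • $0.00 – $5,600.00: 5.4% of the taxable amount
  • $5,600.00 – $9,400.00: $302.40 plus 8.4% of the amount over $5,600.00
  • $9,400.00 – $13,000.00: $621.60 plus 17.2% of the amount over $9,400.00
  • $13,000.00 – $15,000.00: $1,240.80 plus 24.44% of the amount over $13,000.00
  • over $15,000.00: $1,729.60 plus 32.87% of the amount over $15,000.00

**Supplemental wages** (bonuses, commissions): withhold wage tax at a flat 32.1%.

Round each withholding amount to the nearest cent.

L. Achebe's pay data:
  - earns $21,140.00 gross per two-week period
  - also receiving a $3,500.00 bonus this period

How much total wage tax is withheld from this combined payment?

$4,871.32

Wage Tax: taxable = $21,140.00
  $1,729.60 + 32.87% × ($21,140.00 − $15,000.00) = $1,729.60 + 32.87% × $6,140.00 = $3,747.82
Supplemental (32.1% flat on bonus): 32.1% × $3,500.00 = $1,123.50
Total wage tax: $3,747.82 + $1,123.50 = $4,871.32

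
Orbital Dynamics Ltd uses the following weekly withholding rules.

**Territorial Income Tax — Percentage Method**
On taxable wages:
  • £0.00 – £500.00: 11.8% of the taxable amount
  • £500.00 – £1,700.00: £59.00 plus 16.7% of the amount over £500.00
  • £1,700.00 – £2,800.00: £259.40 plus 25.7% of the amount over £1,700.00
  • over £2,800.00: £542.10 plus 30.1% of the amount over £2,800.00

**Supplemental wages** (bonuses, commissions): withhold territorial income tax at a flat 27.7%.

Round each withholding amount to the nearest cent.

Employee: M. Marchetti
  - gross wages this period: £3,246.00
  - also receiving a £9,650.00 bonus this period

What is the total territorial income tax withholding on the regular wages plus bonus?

Territorial Income Tax: taxable = £3,246.00
  £542.10 + 30.1% × (£3,246.00 − £2,800.00) = £542.10 + 30.1% × £446.00 = £676.35
Supplemental (27.7% flat on bonus): 27.7% × £9,650.00 = £2,673.05
Total territorial income tax: £676.35 + £2,673.05 = £3,349.40

£3,349.40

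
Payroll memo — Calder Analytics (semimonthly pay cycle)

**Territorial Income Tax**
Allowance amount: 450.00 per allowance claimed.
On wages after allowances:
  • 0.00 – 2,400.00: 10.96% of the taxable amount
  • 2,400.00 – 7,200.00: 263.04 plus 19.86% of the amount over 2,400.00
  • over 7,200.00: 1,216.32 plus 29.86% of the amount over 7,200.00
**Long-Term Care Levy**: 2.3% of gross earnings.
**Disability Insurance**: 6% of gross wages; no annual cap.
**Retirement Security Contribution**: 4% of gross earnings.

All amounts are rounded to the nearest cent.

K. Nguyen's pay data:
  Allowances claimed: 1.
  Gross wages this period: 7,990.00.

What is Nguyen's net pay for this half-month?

Territorial Income Tax: taxable = 7,990.00 − 1×450.00 = 7,540.00
  1,216.32 + 29.86% × (7,540.00 − 7,200.00) = 1,216.32 + 29.86% × 340.00 = 1,317.84
Long-Term Care Levy: 2.3% × 7,990.00 = 183.77
Disability Insurance: 6% × 7,990.00 = 479.40
Retirement Security Contribution: 4% × 7,990.00 = 319.60
Total withheld: 1,317.84 + 183.77 + 479.40 + 319.60 = 2,300.61
Net pay: 7,990.00 − 2,300.61 = 5,689.39

5,689.39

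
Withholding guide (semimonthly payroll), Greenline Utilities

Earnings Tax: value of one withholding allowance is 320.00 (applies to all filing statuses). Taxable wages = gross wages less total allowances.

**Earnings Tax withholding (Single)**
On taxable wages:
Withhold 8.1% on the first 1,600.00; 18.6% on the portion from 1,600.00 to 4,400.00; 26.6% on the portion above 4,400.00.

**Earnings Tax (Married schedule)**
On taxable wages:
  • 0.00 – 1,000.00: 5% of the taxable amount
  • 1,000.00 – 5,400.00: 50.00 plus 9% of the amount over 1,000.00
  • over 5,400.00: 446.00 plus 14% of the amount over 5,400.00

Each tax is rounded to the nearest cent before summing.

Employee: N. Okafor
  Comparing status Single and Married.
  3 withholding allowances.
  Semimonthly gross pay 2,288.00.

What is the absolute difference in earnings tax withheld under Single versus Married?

28.05

Earnings Tax (Single): taxable = 2,288.00 − 3×320.00 = 1,328.00
  8.1% × 1,328.00 = 107.57
Earnings Tax (Married): taxable = 2,288.00 − 3×320.00 = 1,328.00
  50.00 + 9% × (1,328.00 − 1,000.00) = 50.00 + 9% × 328.00 = 79.52
Difference: |107.57 − 79.52| = 28.05 (higher under Single)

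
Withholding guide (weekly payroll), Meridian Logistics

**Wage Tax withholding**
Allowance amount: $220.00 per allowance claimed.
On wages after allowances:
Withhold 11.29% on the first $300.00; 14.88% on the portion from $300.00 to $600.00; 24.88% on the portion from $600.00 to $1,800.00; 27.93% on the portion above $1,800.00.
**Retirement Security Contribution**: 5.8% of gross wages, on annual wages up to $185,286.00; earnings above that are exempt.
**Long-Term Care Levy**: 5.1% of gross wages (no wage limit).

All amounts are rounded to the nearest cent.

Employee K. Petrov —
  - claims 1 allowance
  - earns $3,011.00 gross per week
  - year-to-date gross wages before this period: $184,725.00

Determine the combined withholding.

Wage Tax: taxable = $3,011.00 − 1×$220.00 = $2,791.00
  $377.07 + 27.93% × ($2,791.00 − $1,800.00) = $377.07 + 27.93% × $991.00 = $653.86
Retirement Security Contribution: cap $185,286.00 − YTD $184,725.00 = $561.00 subject; 5.8% × $561.00 = $32.54
Long-Term Care Levy: 5.1% × $3,011.00 = $153.56
Total: $653.86 + $32.54 + $153.56 = $839.96

$839.96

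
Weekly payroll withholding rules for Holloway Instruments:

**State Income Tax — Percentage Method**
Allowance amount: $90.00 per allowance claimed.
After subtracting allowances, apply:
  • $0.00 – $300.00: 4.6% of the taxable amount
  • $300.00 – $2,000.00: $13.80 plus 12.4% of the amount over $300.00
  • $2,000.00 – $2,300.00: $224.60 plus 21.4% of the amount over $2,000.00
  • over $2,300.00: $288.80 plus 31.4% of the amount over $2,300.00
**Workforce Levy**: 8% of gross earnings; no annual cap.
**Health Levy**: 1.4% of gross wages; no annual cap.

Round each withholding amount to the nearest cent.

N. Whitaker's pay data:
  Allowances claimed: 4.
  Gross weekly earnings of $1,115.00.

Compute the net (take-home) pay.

$939.97

State Income Tax: taxable = $1,115.00 − 4×$90.00 = $755.00
  $13.80 + 12.4% × ($755.00 − $300.00) = $13.80 + 12.4% × $455.00 = $70.22
Workforce Levy: 8% × $1,115.00 = $89.20
Health Levy: 1.4% × $1,115.00 = $15.61
Total withheld: $70.22 + $89.20 + $15.61 = $175.03
Net pay: $1,115.00 − $175.03 = $939.97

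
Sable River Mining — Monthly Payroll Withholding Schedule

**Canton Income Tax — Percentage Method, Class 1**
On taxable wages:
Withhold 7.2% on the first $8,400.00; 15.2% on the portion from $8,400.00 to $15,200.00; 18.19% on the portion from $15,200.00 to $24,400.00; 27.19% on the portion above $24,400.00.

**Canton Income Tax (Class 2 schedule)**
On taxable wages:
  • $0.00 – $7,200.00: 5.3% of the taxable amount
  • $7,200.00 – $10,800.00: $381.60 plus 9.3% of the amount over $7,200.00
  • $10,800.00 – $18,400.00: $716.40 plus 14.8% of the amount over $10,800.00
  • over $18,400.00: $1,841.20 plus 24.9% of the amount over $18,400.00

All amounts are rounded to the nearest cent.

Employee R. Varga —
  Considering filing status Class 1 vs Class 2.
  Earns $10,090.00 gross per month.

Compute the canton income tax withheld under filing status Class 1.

$861.68

Canton Income Tax (Class 1): taxable = $10,090.00
  $604.80 + 15.2% × ($10,090.00 − $8,400.00) = $604.80 + 15.2% × $1,690.00 = $861.68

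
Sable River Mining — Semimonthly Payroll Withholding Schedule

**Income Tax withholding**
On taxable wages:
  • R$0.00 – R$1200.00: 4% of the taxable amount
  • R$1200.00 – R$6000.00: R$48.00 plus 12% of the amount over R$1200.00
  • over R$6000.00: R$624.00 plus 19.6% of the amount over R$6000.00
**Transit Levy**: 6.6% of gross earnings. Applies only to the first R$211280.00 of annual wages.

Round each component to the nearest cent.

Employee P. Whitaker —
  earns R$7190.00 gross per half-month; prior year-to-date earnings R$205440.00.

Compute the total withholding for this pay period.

R$1242.68

Income Tax: taxable = R$7190.00
  R$624.00 + 19.6% × (R$7190.00 − R$6000.00) = R$624.00 + 19.6% × R$1190.00 = R$857.24
Transit Levy: cap R$211280.00 − YTD R$205440.00 = R$5840.00 subject; 6.6% × R$5840.00 = R$385.44
Total: R$857.24 + R$385.44 = R$1242.68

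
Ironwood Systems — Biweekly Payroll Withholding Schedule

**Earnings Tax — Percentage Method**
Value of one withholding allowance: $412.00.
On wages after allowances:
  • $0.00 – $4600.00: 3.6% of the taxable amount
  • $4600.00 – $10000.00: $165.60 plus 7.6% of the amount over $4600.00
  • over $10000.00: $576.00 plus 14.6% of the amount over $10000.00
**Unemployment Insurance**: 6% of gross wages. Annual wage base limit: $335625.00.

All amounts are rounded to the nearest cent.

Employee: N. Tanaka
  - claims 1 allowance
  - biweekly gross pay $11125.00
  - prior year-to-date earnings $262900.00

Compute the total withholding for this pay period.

$1347.60

Earnings Tax: taxable = $11125.00 − 1×$412.00 = $10713.00
  $576.00 + 14.6% × ($10713.00 − $10000.00) = $576.00 + 14.6% × $713.00 = $680.10
Unemployment Insurance: 6% × $11125.00 = $667.50
Total: $680.10 + $667.50 = $1347.60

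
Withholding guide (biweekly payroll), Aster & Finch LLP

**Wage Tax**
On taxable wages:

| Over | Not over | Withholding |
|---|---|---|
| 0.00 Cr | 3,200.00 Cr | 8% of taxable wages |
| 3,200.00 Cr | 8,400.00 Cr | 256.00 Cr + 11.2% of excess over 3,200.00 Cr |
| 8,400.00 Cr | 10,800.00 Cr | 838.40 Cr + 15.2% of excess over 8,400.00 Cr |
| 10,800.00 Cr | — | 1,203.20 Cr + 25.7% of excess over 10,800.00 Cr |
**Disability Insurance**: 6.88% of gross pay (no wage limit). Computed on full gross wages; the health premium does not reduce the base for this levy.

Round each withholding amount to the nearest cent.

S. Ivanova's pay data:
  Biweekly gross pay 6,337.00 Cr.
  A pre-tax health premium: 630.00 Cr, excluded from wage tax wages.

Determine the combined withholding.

Wage Tax: taxable = 6,337.00 Cr − 630.00 Cr = 5,707.00 Cr
  256.00 Cr + 11.2% × (5,707.00 Cr − 3,200.00 Cr) = 256.00 Cr + 11.2% × 2,507.00 Cr = 536.78 Cr
Disability Insurance: 6.88% × 6,337.00 Cr = 435.99 Cr
Total: 536.78 Cr + 435.99 Cr = 972.77 Cr

972.77 Cr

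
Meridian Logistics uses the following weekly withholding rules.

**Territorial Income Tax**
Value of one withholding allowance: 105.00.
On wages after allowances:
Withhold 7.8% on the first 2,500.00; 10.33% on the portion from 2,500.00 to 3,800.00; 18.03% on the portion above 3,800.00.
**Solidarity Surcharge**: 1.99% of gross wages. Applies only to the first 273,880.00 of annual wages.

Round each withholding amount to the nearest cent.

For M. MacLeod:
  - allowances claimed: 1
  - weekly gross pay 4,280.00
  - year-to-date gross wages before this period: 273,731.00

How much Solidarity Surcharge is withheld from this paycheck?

2.97

Solidarity Surcharge: cap 273,880.00 − YTD 273,731.00 = 149.00 subject; 1.99% × 149.00 = 2.97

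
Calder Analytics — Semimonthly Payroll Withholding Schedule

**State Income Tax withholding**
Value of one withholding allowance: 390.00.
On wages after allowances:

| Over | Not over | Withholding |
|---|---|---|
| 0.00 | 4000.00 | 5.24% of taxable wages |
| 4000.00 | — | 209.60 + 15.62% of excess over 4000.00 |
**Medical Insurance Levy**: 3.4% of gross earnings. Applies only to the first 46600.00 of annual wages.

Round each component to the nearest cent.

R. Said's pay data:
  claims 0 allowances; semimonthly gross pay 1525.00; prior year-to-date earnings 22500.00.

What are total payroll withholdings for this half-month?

State Income Tax: taxable = 1525.00
  5.24% × 1525.00 = 79.91
Medical Insurance Levy: 3.4% × 1525.00 = 51.85
Total: 79.91 + 51.85 = 131.76

131.76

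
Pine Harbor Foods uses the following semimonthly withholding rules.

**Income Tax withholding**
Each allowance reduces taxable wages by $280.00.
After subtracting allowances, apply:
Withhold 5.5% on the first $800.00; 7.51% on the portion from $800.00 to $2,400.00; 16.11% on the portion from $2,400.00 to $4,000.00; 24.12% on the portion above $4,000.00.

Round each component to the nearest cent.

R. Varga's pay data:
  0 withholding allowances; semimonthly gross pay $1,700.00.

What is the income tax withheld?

$111.59

Income Tax: taxable = $1,700.00
  $44.00 + 7.51% × ($1,700.00 − $800.00) = $44.00 + 7.51% × $900.00 = $111.59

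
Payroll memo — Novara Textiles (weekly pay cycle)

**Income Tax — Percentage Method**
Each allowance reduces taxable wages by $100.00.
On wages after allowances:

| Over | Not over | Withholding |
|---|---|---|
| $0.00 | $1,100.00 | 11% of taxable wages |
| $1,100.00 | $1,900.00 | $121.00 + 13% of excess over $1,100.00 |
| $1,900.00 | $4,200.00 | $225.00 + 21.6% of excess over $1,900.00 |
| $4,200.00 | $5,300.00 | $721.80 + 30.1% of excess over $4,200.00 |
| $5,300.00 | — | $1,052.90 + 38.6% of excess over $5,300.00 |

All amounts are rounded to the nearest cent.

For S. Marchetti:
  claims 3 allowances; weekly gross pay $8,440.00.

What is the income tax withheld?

$2,149.14

Income Tax: taxable = $8,440.00 − 3×$100.00 = $8,140.00
  $1,052.90 + 38.6% × ($8,140.00 − $5,300.00) = $1,052.90 + 38.6% × $2,840.00 = $2,149.14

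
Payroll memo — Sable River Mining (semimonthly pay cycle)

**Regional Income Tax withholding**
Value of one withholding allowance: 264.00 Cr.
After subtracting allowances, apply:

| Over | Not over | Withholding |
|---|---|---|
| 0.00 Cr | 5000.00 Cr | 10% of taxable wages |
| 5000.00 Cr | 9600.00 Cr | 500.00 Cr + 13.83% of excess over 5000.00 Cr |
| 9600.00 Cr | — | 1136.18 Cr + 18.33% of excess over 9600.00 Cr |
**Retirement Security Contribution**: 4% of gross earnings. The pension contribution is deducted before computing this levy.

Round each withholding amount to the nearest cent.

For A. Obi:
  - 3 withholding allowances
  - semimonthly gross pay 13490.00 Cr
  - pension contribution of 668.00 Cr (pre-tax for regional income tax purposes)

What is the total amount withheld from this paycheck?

Regional Income Tax: taxable = 13490.00 Cr − 668.00 Cr − 3×264.00 Cr = 12030.00 Cr
  1136.18 Cr + 18.33% × (12030.00 Cr − 9600.00 Cr) = 1136.18 Cr + 18.33% × 2430.00 Cr = 1581.60 Cr
Retirement Security Contribution: 4% × 12822.00 Cr = 512.88 Cr
Total: 1581.60 Cr + 512.88 Cr = 2094.48 Cr

2094.48 Cr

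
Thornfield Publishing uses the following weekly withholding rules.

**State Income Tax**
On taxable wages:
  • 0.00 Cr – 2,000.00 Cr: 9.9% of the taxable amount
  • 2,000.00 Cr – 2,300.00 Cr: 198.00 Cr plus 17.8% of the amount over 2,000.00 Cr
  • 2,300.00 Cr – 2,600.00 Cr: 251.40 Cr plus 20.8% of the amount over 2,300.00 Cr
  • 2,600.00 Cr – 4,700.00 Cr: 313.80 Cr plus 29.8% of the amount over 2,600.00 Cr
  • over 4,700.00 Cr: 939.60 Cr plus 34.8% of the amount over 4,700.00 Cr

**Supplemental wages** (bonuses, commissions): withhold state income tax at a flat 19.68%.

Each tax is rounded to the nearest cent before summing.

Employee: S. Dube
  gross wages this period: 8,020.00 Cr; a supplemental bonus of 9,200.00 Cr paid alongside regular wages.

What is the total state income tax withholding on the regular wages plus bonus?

State Income Tax: taxable = 8,020.00 Cr
  939.60 Cr + 34.8% × (8,020.00 Cr − 4,700.00 Cr) = 939.60 Cr + 34.8% × 3,320.00 Cr = 2,094.96 Cr
Supplemental (19.68% flat on bonus): 19.68% × 9,200.00 Cr = 1,810.56 Cr
Total state income tax: 2,094.96 Cr + 1,810.56 Cr = 3,905.52 Cr

3,905.52 Cr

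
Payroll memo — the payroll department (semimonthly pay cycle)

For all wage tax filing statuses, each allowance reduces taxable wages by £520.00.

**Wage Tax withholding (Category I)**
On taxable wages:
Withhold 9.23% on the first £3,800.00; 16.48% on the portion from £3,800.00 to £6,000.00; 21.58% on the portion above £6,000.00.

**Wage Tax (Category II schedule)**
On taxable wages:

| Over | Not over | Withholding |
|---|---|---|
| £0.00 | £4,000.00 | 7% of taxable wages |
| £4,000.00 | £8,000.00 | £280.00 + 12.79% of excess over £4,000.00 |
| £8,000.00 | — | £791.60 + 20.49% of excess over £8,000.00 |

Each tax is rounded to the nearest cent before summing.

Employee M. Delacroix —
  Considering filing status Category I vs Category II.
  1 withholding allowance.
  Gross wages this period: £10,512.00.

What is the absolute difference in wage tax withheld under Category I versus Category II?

Wage Tax (Category I): taxable = £10,512.00 − 1×£520.00 = £9,992.00
  £713.30 + 21.58% × (£9,992.00 − £6,000.00) = £713.30 + 21.58% × £3,992.00 = £1,574.77
Wage Tax (Category II): taxable = £10,512.00 − 1×£520.00 = £9,992.00
  £791.60 + 20.49% × (£9,992.00 − £8,000.00) = £791.60 + 20.49% × £1,992.00 = £1,199.76
Difference: |£1,574.77 − £1,199.76| = £375.01 (higher under Category I)

£375.01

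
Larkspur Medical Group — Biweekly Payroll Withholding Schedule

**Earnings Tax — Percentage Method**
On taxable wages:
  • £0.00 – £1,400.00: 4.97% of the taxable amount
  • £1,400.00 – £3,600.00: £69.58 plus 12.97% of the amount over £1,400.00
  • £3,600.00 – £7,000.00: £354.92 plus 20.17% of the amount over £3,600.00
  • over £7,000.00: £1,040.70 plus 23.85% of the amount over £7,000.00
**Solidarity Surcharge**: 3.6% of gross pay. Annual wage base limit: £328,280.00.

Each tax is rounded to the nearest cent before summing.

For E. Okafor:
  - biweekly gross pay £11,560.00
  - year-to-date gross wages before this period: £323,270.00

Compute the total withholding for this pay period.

Earnings Tax: taxable = £11,560.00
  £1,040.70 + 23.85% × (£11,560.00 − £7,000.00) = £1,040.70 + 23.85% × £4,560.00 = £2,128.26
Solidarity Surcharge: cap £328,280.00 − YTD £323,270.00 = £5,010.00 subject; 3.6% × £5,010.00 = £180.36
Total: £2,128.26 + £180.36 = £2,308.62

£2,308.62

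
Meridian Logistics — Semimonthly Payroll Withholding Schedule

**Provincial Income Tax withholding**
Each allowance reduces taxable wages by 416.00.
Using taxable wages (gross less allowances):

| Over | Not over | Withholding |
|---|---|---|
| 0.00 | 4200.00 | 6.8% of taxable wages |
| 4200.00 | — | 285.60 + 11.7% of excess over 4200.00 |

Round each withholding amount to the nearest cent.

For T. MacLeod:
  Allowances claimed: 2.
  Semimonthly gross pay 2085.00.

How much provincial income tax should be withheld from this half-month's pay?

Provincial Income Tax: taxable = 2085.00 − 2×416.00 = 1253.00
  6.8% × 1253.00 = 85.20

85.20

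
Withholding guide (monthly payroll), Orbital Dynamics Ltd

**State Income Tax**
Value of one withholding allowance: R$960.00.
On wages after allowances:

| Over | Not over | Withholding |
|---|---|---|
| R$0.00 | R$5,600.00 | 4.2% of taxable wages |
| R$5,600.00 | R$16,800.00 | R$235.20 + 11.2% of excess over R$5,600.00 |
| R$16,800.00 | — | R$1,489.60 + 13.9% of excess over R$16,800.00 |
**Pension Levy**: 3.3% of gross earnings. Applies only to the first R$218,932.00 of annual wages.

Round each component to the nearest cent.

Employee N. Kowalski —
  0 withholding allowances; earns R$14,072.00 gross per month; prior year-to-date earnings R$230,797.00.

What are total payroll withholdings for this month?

R$1,184.06

State Income Tax: taxable = R$14,072.00
  R$235.20 + 11.2% × (R$14,072.00 − R$5,600.00) = R$235.20 + 11.2% × R$8,472.00 = R$1,184.06
Pension Levy: YTD R$230,797.00 ≥ cap R$218,932.00 → R$0.00
Total: R$1,184.06 + R$0.00 = R$1,184.06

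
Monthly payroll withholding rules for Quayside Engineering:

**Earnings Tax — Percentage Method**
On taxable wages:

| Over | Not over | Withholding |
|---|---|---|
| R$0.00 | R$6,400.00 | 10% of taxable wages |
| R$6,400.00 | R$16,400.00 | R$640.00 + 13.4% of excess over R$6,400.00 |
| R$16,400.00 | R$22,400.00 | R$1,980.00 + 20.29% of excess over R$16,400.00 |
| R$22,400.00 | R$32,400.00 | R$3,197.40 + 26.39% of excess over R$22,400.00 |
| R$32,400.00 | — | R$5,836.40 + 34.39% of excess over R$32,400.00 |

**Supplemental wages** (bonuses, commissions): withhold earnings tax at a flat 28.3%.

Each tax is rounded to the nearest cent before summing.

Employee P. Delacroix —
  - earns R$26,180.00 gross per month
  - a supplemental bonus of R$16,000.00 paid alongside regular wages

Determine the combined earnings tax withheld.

Earnings Tax: taxable = R$26,180.00
  R$3,197.40 + 26.39% × (R$26,180.00 − R$22,400.00) = R$3,197.40 + 26.39% × R$3,780.00 = R$4,194.94
Supplemental (28.3% flat on bonus): 28.3% × R$16,000.00 = R$4,528.00
Total earnings tax: R$4,194.94 + R$4,528.00 = R$8,722.94

R$8,722.94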